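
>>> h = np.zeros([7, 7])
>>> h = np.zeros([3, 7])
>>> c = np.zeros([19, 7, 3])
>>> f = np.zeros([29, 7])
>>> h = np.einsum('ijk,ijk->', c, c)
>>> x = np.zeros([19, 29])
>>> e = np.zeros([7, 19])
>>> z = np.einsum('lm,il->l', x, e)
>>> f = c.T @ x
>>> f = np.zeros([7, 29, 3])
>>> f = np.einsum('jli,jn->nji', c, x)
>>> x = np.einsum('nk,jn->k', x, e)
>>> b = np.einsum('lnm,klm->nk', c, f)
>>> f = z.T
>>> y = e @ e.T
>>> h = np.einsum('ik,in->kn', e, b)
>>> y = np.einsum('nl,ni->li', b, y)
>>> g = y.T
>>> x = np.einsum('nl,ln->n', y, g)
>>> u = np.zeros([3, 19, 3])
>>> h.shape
(19, 29)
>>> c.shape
(19, 7, 3)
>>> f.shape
(19,)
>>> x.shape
(29,)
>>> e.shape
(7, 19)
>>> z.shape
(19,)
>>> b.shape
(7, 29)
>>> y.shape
(29, 7)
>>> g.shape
(7, 29)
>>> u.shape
(3, 19, 3)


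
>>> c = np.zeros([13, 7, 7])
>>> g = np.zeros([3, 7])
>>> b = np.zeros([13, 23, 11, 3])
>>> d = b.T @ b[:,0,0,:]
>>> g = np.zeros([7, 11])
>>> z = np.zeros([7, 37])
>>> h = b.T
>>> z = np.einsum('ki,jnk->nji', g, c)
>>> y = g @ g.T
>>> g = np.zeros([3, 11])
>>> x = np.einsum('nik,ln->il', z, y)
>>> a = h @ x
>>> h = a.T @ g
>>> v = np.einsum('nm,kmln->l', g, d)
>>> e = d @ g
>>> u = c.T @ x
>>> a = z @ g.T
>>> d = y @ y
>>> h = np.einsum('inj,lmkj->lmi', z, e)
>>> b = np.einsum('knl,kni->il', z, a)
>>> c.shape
(13, 7, 7)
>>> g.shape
(3, 11)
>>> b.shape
(3, 11)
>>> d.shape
(7, 7)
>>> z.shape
(7, 13, 11)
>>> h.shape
(3, 11, 7)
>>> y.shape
(7, 7)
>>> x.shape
(13, 7)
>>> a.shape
(7, 13, 3)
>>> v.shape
(23,)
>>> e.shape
(3, 11, 23, 11)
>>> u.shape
(7, 7, 7)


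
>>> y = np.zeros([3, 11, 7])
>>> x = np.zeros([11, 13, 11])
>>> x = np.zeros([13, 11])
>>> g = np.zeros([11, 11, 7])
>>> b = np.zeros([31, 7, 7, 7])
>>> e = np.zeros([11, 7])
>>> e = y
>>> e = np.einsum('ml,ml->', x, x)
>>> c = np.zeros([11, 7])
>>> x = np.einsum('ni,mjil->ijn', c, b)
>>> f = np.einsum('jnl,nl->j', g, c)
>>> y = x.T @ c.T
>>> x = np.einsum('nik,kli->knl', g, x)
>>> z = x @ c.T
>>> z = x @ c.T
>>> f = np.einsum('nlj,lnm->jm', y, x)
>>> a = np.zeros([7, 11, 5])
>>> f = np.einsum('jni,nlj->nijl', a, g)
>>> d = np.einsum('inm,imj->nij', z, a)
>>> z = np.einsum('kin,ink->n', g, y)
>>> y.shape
(11, 7, 11)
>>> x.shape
(7, 11, 7)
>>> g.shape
(11, 11, 7)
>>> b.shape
(31, 7, 7, 7)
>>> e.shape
()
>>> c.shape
(11, 7)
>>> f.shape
(11, 5, 7, 11)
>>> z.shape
(7,)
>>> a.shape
(7, 11, 5)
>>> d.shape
(11, 7, 5)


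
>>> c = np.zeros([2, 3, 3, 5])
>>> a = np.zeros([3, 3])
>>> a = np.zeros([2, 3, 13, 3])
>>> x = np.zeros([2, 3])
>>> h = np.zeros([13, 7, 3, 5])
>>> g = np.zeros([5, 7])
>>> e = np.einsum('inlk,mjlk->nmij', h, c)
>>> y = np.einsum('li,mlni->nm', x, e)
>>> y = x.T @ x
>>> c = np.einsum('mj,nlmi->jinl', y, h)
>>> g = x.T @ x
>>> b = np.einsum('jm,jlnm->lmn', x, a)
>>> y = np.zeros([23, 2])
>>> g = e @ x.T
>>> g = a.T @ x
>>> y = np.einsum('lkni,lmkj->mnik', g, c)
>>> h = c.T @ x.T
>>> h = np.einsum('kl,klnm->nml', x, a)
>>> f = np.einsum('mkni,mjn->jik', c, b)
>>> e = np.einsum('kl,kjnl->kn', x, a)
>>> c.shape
(3, 5, 13, 7)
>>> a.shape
(2, 3, 13, 3)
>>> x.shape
(2, 3)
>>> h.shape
(13, 3, 3)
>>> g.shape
(3, 13, 3, 3)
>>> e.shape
(2, 13)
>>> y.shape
(5, 3, 3, 13)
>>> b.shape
(3, 3, 13)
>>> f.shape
(3, 7, 5)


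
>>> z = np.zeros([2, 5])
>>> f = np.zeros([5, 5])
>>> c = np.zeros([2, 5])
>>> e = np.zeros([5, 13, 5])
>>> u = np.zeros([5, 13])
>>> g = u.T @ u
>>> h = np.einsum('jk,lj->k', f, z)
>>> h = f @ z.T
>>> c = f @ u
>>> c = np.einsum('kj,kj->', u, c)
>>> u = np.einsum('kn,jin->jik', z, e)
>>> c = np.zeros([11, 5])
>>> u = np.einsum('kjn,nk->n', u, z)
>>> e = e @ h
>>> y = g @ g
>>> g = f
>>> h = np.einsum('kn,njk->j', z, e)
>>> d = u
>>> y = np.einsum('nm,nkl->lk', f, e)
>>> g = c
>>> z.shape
(2, 5)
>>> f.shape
(5, 5)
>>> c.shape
(11, 5)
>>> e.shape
(5, 13, 2)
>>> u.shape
(2,)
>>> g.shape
(11, 5)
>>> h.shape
(13,)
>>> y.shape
(2, 13)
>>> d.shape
(2,)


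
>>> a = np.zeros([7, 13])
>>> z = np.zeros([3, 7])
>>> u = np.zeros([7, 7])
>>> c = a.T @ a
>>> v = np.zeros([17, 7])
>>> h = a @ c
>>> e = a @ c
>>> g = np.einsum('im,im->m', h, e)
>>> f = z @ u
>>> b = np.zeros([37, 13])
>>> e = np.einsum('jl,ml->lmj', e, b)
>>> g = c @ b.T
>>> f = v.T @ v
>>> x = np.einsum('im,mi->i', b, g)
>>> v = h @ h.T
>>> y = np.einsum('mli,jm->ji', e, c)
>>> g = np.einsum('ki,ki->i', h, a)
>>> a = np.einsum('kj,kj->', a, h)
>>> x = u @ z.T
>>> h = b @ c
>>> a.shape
()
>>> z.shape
(3, 7)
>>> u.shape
(7, 7)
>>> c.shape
(13, 13)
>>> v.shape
(7, 7)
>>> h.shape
(37, 13)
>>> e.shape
(13, 37, 7)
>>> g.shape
(13,)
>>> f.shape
(7, 7)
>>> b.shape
(37, 13)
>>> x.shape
(7, 3)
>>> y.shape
(13, 7)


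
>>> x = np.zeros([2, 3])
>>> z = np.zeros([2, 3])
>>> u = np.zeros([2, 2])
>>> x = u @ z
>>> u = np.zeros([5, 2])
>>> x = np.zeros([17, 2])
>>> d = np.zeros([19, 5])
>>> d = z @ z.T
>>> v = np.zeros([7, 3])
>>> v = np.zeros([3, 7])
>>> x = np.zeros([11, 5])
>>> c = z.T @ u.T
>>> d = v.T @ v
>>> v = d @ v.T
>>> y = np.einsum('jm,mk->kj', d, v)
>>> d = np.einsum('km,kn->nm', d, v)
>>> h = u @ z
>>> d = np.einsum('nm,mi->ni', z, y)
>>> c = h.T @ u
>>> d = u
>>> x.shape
(11, 5)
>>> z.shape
(2, 3)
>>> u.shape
(5, 2)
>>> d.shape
(5, 2)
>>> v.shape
(7, 3)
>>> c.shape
(3, 2)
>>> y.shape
(3, 7)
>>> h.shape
(5, 3)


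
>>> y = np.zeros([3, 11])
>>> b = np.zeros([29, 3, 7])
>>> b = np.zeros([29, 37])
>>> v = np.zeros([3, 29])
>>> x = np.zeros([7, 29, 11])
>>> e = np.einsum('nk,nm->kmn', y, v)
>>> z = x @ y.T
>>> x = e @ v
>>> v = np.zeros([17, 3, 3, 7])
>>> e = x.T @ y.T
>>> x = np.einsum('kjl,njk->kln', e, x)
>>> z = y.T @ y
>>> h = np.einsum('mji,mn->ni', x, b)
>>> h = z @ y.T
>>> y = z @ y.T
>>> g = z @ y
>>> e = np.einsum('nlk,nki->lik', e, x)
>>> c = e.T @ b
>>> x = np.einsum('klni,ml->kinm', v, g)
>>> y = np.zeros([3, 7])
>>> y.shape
(3, 7)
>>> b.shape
(29, 37)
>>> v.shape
(17, 3, 3, 7)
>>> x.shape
(17, 7, 3, 11)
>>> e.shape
(29, 11, 3)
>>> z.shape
(11, 11)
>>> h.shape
(11, 3)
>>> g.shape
(11, 3)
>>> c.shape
(3, 11, 37)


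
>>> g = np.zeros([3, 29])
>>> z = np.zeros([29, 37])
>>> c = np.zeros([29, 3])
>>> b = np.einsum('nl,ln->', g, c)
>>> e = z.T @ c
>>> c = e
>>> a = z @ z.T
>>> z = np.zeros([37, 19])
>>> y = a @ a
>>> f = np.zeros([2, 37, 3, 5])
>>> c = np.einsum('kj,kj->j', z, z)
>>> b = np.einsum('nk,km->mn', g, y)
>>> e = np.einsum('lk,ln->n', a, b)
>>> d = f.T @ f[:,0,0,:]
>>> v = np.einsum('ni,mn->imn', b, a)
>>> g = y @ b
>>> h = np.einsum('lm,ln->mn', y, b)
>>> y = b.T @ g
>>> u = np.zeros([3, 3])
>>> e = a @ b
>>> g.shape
(29, 3)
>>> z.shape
(37, 19)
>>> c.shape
(19,)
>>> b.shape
(29, 3)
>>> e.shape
(29, 3)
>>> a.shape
(29, 29)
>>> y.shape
(3, 3)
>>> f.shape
(2, 37, 3, 5)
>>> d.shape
(5, 3, 37, 5)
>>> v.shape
(3, 29, 29)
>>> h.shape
(29, 3)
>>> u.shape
(3, 3)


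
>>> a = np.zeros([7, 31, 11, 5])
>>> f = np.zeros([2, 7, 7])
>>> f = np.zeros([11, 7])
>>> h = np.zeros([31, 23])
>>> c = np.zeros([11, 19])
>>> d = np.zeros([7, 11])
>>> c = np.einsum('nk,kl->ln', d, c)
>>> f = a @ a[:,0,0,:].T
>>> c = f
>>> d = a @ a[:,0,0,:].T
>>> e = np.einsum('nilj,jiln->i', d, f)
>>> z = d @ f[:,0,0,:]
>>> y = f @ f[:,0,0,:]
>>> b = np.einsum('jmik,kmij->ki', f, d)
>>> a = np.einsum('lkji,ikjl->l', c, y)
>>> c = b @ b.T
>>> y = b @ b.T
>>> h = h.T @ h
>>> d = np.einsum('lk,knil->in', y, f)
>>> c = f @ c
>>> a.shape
(7,)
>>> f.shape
(7, 31, 11, 7)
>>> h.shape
(23, 23)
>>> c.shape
(7, 31, 11, 7)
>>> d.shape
(11, 31)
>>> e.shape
(31,)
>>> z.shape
(7, 31, 11, 7)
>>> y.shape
(7, 7)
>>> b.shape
(7, 11)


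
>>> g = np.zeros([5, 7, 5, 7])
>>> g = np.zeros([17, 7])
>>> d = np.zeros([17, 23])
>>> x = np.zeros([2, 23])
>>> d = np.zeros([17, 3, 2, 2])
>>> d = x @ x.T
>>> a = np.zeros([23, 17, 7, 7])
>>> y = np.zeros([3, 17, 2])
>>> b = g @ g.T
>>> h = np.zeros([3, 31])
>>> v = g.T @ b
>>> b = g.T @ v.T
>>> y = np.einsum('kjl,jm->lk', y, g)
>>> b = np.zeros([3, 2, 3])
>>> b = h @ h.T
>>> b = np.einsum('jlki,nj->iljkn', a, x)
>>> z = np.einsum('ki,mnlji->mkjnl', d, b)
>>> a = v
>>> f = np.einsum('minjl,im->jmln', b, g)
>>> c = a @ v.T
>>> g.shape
(17, 7)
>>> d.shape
(2, 2)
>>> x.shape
(2, 23)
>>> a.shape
(7, 17)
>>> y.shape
(2, 3)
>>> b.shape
(7, 17, 23, 7, 2)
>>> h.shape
(3, 31)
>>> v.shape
(7, 17)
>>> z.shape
(7, 2, 7, 17, 23)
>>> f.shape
(7, 7, 2, 23)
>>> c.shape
(7, 7)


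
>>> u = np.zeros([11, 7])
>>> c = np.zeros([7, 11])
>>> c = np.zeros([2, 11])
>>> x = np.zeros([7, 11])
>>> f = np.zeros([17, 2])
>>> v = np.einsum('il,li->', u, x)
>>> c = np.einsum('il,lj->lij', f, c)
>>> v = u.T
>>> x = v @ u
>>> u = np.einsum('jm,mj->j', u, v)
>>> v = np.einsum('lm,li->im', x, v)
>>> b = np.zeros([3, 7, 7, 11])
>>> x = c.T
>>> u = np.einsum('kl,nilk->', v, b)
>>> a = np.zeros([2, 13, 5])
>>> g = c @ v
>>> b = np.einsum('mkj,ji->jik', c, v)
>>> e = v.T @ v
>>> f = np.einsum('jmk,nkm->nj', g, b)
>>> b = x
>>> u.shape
()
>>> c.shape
(2, 17, 11)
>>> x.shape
(11, 17, 2)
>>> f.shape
(11, 2)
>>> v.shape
(11, 7)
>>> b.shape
(11, 17, 2)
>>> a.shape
(2, 13, 5)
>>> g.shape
(2, 17, 7)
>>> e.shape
(7, 7)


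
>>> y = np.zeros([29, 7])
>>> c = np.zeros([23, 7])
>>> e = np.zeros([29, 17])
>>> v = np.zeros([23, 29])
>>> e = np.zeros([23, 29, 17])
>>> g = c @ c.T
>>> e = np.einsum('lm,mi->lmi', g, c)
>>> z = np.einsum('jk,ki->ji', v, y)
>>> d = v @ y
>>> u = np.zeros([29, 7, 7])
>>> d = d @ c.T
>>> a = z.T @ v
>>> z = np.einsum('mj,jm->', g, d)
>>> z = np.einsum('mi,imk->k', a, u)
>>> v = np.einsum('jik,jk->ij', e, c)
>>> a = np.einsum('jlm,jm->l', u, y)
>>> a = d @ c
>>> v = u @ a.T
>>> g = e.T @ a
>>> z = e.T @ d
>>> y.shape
(29, 7)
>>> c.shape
(23, 7)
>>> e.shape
(23, 23, 7)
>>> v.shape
(29, 7, 23)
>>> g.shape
(7, 23, 7)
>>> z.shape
(7, 23, 23)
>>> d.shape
(23, 23)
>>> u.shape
(29, 7, 7)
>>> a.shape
(23, 7)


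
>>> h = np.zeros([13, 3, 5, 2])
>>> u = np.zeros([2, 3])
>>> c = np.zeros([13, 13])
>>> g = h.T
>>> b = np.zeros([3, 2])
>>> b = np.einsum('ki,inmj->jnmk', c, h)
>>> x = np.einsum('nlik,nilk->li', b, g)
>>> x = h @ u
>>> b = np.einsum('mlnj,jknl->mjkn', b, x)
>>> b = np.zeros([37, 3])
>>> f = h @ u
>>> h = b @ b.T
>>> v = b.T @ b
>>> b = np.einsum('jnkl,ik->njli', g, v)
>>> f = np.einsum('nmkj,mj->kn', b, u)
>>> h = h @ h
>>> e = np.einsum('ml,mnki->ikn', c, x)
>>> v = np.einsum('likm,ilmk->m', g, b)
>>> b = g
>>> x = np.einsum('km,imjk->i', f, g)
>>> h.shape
(37, 37)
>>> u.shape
(2, 3)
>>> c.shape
(13, 13)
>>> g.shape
(2, 5, 3, 13)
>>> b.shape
(2, 5, 3, 13)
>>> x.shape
(2,)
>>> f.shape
(13, 5)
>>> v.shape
(13,)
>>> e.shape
(3, 5, 3)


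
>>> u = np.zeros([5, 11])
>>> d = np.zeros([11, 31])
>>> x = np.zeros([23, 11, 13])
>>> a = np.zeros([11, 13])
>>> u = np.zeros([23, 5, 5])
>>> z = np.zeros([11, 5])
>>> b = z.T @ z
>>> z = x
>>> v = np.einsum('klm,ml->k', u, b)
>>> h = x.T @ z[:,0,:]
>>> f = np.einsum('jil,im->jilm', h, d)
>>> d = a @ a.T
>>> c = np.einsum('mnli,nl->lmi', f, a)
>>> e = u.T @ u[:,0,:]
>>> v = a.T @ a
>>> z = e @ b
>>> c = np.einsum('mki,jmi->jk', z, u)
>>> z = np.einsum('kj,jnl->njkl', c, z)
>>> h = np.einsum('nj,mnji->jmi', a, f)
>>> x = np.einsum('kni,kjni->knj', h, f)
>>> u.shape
(23, 5, 5)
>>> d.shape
(11, 11)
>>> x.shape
(13, 13, 11)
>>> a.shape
(11, 13)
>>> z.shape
(5, 5, 23, 5)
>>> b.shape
(5, 5)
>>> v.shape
(13, 13)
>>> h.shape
(13, 13, 31)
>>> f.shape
(13, 11, 13, 31)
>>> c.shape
(23, 5)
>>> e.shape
(5, 5, 5)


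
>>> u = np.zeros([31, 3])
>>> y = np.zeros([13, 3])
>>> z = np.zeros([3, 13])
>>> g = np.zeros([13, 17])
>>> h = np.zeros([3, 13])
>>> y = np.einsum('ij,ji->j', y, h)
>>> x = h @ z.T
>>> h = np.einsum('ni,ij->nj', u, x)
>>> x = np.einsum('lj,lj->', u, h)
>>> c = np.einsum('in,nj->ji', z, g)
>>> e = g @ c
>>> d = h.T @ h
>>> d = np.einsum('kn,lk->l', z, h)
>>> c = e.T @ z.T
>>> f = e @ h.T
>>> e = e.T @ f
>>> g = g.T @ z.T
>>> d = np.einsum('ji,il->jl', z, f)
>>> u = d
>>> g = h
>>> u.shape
(3, 31)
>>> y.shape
(3,)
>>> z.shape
(3, 13)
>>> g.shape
(31, 3)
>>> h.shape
(31, 3)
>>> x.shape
()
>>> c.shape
(3, 3)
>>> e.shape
(3, 31)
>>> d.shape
(3, 31)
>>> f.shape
(13, 31)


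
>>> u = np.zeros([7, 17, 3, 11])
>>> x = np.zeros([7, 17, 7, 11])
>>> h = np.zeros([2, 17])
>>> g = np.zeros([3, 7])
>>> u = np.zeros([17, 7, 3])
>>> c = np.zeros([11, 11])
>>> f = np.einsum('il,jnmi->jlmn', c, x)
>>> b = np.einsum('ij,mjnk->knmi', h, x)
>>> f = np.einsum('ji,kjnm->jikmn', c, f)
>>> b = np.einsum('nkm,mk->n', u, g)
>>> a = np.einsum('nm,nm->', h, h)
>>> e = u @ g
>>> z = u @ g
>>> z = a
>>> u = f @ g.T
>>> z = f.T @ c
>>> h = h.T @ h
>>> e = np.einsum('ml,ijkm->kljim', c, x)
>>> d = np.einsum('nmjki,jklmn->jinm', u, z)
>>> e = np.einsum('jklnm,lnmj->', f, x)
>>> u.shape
(11, 11, 7, 17, 3)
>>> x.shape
(7, 17, 7, 11)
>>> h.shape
(17, 17)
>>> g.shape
(3, 7)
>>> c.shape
(11, 11)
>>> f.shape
(11, 11, 7, 17, 7)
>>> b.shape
(17,)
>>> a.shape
()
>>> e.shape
()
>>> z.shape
(7, 17, 7, 11, 11)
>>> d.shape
(7, 3, 11, 11)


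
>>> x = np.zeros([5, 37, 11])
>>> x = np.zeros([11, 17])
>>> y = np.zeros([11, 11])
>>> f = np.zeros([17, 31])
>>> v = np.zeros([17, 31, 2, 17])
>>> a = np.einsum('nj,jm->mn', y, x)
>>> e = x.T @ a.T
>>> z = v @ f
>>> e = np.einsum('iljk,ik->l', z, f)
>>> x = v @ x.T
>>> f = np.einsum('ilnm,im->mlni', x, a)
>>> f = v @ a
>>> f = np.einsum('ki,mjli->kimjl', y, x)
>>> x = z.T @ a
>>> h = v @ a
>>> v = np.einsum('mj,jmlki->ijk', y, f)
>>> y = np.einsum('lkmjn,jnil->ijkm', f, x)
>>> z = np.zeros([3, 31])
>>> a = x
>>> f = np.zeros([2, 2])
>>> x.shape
(31, 2, 31, 11)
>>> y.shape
(31, 31, 11, 17)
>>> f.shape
(2, 2)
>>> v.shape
(2, 11, 31)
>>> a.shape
(31, 2, 31, 11)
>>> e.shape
(31,)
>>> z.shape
(3, 31)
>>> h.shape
(17, 31, 2, 11)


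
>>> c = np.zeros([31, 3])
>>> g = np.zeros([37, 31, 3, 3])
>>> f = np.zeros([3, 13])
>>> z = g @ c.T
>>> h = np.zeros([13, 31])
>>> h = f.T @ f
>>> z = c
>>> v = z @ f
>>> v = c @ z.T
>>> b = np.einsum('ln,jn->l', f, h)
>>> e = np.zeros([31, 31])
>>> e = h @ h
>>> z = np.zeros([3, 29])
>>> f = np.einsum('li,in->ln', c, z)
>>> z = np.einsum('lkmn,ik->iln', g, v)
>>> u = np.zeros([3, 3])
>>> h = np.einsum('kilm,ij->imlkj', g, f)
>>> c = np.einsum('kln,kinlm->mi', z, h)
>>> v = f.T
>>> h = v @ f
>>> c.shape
(29, 3)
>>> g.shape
(37, 31, 3, 3)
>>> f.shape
(31, 29)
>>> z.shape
(31, 37, 3)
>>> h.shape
(29, 29)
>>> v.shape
(29, 31)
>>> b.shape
(3,)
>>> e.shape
(13, 13)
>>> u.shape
(3, 3)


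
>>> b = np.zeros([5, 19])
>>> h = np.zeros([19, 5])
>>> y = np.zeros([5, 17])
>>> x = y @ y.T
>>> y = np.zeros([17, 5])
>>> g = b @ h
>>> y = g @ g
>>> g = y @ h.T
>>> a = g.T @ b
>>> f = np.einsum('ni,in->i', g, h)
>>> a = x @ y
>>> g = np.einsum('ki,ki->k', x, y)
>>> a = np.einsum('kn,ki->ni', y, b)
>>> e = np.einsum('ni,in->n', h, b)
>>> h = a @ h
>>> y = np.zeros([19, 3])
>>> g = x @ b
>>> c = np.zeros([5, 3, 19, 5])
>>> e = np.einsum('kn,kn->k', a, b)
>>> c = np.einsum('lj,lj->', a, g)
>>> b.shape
(5, 19)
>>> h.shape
(5, 5)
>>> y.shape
(19, 3)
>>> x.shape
(5, 5)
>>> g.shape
(5, 19)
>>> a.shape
(5, 19)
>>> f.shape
(19,)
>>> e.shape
(5,)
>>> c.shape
()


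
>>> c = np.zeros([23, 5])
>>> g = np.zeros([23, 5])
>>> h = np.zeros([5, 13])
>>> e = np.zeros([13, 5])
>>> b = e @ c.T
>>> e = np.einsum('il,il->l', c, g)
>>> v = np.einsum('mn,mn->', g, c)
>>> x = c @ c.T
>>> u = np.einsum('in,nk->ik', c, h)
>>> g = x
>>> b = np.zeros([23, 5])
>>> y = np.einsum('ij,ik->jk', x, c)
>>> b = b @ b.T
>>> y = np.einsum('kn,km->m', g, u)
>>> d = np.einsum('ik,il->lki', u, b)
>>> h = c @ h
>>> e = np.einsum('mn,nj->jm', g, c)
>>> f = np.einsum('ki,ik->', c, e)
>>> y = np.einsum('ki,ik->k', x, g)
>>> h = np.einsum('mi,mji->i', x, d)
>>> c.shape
(23, 5)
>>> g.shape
(23, 23)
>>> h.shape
(23,)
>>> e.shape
(5, 23)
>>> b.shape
(23, 23)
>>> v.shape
()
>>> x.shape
(23, 23)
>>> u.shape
(23, 13)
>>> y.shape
(23,)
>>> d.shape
(23, 13, 23)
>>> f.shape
()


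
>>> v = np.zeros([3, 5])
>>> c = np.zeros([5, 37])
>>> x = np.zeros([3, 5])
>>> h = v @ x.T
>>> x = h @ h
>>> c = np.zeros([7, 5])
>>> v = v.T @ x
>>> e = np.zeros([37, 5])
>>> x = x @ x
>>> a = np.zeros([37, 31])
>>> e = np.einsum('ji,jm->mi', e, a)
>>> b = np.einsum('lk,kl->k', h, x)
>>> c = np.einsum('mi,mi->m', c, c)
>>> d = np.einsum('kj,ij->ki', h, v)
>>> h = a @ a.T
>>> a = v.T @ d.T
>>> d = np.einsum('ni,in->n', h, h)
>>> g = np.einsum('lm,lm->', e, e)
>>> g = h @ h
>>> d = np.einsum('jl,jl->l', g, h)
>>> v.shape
(5, 3)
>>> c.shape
(7,)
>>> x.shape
(3, 3)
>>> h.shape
(37, 37)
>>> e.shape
(31, 5)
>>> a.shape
(3, 3)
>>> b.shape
(3,)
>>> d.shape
(37,)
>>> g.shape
(37, 37)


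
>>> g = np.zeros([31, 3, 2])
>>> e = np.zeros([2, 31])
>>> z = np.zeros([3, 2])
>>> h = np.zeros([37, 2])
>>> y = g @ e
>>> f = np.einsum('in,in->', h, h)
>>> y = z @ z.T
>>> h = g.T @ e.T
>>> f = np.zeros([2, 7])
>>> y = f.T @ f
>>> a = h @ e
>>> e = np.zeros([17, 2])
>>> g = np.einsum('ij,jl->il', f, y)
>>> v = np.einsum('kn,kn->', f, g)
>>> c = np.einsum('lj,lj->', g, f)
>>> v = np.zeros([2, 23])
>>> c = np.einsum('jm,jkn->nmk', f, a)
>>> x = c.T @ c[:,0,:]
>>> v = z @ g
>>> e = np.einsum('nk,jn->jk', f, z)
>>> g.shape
(2, 7)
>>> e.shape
(3, 7)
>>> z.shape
(3, 2)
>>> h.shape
(2, 3, 2)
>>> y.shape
(7, 7)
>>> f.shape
(2, 7)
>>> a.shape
(2, 3, 31)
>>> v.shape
(3, 7)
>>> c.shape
(31, 7, 3)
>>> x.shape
(3, 7, 3)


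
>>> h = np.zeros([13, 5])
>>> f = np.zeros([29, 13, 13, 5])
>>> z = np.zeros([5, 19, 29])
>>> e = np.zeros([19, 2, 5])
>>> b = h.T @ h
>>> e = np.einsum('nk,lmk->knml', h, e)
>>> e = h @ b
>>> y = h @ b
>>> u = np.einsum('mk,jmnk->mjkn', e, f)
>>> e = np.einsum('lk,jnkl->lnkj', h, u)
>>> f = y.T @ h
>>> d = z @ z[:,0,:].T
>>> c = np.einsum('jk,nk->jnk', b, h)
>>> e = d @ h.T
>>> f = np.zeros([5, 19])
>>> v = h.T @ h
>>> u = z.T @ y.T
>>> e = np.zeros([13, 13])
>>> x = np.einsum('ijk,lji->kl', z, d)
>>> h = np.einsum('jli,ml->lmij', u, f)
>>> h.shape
(19, 5, 13, 29)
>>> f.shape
(5, 19)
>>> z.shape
(5, 19, 29)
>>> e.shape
(13, 13)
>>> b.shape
(5, 5)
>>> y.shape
(13, 5)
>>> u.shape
(29, 19, 13)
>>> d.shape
(5, 19, 5)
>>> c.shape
(5, 13, 5)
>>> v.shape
(5, 5)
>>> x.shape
(29, 5)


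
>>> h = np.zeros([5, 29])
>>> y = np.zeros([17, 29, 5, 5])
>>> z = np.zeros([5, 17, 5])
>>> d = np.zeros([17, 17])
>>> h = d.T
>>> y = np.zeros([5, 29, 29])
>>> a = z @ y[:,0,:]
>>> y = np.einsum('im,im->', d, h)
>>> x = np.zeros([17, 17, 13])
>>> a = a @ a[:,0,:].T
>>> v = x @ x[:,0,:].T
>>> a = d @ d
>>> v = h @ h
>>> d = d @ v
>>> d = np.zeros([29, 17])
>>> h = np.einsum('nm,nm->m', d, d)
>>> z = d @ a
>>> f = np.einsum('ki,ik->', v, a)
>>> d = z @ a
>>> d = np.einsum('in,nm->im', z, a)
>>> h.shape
(17,)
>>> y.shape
()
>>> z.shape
(29, 17)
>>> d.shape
(29, 17)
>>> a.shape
(17, 17)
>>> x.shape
(17, 17, 13)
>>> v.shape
(17, 17)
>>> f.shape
()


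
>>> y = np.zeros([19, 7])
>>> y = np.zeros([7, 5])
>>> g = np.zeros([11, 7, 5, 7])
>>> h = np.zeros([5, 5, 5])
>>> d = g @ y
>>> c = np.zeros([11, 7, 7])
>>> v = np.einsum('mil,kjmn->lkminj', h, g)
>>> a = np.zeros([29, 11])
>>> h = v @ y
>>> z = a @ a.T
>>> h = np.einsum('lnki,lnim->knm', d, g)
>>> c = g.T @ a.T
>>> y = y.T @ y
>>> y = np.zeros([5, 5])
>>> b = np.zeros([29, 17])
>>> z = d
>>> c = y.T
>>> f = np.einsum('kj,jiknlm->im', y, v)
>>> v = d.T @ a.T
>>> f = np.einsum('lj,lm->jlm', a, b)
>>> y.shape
(5, 5)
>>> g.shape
(11, 7, 5, 7)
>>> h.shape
(5, 7, 7)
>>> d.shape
(11, 7, 5, 5)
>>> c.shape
(5, 5)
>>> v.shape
(5, 5, 7, 29)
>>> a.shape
(29, 11)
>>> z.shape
(11, 7, 5, 5)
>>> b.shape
(29, 17)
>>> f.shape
(11, 29, 17)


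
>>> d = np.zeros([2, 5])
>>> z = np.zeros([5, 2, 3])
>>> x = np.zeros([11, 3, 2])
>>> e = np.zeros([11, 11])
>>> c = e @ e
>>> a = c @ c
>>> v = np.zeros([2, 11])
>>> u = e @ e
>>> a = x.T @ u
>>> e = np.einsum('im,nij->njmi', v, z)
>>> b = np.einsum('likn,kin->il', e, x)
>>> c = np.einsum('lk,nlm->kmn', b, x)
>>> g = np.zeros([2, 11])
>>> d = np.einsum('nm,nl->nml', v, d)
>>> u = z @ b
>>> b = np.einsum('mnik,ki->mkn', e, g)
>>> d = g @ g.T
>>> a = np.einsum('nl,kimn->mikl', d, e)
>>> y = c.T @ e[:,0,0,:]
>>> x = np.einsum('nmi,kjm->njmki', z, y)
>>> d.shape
(2, 2)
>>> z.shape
(5, 2, 3)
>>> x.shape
(5, 2, 2, 11, 3)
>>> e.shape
(5, 3, 11, 2)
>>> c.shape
(5, 2, 11)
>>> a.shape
(11, 3, 5, 2)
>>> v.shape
(2, 11)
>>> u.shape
(5, 2, 5)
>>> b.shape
(5, 2, 3)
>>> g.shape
(2, 11)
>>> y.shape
(11, 2, 2)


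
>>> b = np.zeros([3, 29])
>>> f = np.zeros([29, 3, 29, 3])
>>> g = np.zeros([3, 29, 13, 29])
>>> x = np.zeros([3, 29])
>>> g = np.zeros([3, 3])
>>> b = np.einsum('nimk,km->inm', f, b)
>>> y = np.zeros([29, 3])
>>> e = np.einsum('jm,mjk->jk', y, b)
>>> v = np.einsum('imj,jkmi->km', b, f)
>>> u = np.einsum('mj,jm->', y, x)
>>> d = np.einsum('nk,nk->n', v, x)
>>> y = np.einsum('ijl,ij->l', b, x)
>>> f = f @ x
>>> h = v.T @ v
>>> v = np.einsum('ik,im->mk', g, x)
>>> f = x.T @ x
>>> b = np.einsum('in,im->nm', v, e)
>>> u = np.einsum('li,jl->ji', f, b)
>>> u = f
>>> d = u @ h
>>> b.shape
(3, 29)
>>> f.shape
(29, 29)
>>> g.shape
(3, 3)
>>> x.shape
(3, 29)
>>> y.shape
(29,)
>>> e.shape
(29, 29)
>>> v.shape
(29, 3)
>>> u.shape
(29, 29)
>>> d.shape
(29, 29)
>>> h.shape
(29, 29)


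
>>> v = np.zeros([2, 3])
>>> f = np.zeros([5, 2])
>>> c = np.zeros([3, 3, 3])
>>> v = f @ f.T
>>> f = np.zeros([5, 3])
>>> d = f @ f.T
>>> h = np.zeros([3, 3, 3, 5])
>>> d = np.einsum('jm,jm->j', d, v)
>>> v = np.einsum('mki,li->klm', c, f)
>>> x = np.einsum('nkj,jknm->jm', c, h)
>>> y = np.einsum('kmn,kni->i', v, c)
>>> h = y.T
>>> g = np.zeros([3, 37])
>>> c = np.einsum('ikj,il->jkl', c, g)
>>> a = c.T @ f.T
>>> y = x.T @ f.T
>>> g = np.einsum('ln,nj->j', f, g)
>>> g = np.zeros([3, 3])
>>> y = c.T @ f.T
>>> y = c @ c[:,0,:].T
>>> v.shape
(3, 5, 3)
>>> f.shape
(5, 3)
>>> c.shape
(3, 3, 37)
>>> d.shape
(5,)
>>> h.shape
(3,)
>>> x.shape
(3, 5)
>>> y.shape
(3, 3, 3)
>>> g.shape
(3, 3)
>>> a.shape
(37, 3, 5)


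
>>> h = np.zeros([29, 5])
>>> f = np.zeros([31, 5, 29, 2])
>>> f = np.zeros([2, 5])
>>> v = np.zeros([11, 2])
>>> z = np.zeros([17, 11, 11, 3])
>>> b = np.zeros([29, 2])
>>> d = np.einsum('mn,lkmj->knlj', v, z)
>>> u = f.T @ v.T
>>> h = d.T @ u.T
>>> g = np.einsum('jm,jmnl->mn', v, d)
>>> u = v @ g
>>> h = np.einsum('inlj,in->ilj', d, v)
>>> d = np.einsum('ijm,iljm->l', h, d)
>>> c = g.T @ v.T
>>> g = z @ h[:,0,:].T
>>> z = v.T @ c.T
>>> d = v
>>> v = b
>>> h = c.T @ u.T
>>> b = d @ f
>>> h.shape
(11, 11)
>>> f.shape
(2, 5)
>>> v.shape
(29, 2)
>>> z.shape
(2, 17)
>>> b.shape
(11, 5)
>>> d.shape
(11, 2)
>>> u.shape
(11, 17)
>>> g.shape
(17, 11, 11, 11)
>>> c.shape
(17, 11)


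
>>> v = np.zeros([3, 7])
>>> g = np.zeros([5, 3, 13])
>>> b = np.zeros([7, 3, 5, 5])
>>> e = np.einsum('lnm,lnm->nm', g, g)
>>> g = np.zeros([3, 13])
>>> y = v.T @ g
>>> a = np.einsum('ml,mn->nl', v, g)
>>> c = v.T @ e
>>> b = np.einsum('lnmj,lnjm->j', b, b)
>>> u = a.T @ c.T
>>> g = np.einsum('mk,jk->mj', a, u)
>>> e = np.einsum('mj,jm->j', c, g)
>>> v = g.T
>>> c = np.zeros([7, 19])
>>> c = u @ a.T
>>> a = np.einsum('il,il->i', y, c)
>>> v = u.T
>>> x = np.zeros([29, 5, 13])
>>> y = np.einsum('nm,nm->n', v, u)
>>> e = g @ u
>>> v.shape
(7, 7)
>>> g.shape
(13, 7)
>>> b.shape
(5,)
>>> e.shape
(13, 7)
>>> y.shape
(7,)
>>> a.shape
(7,)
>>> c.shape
(7, 13)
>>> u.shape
(7, 7)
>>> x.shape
(29, 5, 13)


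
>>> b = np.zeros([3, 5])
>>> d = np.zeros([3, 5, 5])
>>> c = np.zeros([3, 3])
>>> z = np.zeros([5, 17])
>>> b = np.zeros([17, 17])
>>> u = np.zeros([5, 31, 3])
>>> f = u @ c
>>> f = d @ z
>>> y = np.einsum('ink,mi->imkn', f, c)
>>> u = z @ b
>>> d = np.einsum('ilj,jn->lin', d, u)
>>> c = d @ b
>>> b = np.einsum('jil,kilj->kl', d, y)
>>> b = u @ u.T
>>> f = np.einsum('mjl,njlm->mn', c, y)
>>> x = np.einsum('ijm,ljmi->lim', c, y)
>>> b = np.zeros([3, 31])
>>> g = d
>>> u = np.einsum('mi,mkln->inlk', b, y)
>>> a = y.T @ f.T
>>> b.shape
(3, 31)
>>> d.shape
(5, 3, 17)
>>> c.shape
(5, 3, 17)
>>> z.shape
(5, 17)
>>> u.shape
(31, 5, 17, 3)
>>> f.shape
(5, 3)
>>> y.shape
(3, 3, 17, 5)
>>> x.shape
(3, 5, 17)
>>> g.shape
(5, 3, 17)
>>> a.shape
(5, 17, 3, 5)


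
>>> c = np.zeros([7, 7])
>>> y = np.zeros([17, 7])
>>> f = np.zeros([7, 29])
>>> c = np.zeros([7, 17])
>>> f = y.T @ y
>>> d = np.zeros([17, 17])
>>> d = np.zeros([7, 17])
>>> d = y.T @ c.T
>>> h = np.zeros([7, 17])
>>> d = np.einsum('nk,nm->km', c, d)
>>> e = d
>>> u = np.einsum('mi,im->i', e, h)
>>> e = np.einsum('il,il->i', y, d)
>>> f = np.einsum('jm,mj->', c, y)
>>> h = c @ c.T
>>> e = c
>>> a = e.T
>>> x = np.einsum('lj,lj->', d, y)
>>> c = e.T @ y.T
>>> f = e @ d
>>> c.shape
(17, 17)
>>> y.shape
(17, 7)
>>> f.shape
(7, 7)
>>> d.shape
(17, 7)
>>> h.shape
(7, 7)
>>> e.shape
(7, 17)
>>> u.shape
(7,)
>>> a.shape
(17, 7)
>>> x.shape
()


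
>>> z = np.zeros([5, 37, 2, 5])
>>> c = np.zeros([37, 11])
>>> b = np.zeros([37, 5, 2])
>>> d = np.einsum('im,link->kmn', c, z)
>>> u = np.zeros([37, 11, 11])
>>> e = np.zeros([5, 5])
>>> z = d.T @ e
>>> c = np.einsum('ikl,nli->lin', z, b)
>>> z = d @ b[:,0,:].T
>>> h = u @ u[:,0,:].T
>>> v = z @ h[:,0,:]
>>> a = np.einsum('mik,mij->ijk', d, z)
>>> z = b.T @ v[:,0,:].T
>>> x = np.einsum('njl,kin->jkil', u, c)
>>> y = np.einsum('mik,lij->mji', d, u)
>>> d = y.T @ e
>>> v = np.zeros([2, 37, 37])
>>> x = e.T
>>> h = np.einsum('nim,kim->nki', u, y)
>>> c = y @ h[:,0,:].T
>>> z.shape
(2, 5, 5)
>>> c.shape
(5, 11, 37)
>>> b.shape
(37, 5, 2)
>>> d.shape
(11, 11, 5)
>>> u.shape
(37, 11, 11)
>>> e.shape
(5, 5)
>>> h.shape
(37, 5, 11)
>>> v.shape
(2, 37, 37)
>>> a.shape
(11, 37, 2)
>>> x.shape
(5, 5)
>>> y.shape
(5, 11, 11)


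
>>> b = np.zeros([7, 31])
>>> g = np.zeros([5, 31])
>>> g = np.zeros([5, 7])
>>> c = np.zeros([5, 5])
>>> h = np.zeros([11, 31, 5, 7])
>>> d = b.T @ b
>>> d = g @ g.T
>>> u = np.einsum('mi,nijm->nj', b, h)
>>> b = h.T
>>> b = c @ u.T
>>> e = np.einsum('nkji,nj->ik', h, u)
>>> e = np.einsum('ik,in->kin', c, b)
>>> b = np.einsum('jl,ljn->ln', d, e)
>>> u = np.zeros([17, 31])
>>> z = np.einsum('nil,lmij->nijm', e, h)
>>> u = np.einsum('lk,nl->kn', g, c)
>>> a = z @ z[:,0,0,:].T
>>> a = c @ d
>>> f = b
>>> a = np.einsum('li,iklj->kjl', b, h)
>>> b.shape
(5, 11)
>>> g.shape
(5, 7)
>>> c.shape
(5, 5)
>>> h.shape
(11, 31, 5, 7)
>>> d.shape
(5, 5)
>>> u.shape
(7, 5)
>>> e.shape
(5, 5, 11)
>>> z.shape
(5, 5, 7, 31)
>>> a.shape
(31, 7, 5)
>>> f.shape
(5, 11)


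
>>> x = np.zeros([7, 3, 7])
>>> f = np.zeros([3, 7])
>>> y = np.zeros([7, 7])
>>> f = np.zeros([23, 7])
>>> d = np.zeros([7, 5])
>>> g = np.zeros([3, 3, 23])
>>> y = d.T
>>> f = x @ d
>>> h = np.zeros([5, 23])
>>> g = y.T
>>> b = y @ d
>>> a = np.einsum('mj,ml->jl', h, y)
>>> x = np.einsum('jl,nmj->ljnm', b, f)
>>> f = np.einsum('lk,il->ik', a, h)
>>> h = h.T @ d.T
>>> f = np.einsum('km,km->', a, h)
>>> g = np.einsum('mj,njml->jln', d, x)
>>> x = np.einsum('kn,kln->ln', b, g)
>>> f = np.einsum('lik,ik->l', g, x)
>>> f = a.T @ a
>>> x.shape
(3, 5)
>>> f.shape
(7, 7)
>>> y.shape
(5, 7)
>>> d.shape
(7, 5)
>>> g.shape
(5, 3, 5)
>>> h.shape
(23, 7)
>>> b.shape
(5, 5)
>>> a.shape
(23, 7)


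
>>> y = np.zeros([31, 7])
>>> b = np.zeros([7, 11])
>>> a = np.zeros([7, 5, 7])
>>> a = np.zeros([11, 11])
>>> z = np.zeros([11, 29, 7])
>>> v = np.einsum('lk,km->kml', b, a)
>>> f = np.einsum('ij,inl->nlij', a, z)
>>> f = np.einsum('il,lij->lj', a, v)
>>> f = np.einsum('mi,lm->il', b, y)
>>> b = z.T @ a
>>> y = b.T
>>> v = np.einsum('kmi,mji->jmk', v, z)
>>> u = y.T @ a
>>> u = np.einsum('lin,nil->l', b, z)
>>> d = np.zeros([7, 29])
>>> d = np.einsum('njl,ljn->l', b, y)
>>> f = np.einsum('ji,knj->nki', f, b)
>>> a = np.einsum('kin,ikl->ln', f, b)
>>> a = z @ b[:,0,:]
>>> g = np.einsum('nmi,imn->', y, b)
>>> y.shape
(11, 29, 7)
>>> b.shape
(7, 29, 11)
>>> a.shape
(11, 29, 11)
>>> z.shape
(11, 29, 7)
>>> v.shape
(29, 11, 11)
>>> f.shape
(29, 7, 31)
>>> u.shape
(7,)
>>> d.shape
(11,)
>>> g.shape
()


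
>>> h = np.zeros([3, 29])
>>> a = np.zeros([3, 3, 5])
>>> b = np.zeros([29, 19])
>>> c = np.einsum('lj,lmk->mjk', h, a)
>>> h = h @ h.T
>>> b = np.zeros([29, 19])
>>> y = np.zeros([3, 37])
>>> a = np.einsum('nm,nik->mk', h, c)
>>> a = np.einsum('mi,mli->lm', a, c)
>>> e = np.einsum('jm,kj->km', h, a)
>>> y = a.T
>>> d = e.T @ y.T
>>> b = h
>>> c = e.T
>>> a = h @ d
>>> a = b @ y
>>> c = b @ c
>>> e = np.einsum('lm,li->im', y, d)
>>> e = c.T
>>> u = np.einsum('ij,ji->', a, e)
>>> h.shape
(3, 3)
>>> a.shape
(3, 29)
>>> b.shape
(3, 3)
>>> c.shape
(3, 29)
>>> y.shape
(3, 29)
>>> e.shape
(29, 3)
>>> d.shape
(3, 3)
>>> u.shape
()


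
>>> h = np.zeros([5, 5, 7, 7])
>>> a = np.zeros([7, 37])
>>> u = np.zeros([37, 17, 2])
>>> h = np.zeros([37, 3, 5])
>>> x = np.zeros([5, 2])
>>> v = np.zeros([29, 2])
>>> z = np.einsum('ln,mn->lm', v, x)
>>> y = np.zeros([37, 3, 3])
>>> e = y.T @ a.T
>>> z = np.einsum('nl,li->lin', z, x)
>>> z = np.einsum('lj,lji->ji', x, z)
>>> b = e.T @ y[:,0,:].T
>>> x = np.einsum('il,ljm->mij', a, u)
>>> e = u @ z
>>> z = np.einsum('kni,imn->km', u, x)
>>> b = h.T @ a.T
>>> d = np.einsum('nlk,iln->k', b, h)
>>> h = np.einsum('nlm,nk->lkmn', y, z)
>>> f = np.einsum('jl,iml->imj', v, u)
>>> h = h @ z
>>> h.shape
(3, 7, 3, 7)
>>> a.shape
(7, 37)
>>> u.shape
(37, 17, 2)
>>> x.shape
(2, 7, 17)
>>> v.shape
(29, 2)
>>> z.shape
(37, 7)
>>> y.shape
(37, 3, 3)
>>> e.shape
(37, 17, 29)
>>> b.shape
(5, 3, 7)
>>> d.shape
(7,)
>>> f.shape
(37, 17, 29)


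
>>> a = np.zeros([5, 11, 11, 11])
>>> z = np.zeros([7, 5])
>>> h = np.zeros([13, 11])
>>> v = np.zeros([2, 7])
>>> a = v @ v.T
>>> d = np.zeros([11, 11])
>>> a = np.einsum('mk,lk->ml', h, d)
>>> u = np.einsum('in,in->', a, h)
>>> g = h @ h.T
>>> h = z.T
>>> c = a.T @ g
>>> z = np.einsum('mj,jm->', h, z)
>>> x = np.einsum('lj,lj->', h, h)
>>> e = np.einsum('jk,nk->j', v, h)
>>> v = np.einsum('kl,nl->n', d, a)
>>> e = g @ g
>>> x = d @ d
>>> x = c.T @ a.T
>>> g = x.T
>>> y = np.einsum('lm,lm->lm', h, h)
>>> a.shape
(13, 11)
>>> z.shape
()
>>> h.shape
(5, 7)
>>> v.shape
(13,)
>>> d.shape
(11, 11)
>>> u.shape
()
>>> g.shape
(13, 13)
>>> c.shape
(11, 13)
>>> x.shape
(13, 13)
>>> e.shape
(13, 13)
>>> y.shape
(5, 7)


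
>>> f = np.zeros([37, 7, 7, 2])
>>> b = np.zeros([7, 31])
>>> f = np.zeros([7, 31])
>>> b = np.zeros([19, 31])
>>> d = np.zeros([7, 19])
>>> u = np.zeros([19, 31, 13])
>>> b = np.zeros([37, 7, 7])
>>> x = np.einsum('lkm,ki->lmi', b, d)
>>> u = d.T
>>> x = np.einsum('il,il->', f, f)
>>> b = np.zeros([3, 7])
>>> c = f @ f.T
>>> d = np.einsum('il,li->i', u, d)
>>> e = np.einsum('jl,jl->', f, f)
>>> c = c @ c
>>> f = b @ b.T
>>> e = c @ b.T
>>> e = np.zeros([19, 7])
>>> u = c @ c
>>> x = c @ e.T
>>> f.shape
(3, 3)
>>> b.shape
(3, 7)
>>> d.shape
(19,)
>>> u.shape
(7, 7)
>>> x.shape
(7, 19)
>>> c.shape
(7, 7)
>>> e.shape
(19, 7)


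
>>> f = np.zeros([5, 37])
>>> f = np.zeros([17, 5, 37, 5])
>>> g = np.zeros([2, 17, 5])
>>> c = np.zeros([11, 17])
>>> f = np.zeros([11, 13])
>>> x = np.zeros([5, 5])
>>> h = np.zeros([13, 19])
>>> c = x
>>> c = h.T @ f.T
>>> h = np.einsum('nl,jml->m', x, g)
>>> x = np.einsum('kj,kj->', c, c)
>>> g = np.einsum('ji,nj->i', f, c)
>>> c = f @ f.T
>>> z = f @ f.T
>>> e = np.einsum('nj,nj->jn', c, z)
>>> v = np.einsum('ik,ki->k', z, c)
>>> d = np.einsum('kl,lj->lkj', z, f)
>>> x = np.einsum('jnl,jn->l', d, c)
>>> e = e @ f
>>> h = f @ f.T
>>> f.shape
(11, 13)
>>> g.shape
(13,)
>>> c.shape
(11, 11)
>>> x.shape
(13,)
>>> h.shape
(11, 11)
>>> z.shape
(11, 11)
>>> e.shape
(11, 13)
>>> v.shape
(11,)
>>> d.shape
(11, 11, 13)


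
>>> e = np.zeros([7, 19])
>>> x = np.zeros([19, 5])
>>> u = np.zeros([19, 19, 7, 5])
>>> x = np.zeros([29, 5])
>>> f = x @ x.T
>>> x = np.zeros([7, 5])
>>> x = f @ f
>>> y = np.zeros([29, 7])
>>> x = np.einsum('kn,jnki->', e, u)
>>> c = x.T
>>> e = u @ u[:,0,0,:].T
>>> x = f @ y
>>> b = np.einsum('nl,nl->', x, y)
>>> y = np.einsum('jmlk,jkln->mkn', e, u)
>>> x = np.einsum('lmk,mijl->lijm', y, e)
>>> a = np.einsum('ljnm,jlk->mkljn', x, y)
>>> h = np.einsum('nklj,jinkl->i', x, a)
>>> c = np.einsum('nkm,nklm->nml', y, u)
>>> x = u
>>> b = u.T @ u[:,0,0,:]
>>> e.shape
(19, 19, 7, 19)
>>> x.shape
(19, 19, 7, 5)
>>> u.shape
(19, 19, 7, 5)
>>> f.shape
(29, 29)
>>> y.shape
(19, 19, 5)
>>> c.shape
(19, 5, 7)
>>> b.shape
(5, 7, 19, 5)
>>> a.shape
(19, 5, 19, 19, 7)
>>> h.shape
(5,)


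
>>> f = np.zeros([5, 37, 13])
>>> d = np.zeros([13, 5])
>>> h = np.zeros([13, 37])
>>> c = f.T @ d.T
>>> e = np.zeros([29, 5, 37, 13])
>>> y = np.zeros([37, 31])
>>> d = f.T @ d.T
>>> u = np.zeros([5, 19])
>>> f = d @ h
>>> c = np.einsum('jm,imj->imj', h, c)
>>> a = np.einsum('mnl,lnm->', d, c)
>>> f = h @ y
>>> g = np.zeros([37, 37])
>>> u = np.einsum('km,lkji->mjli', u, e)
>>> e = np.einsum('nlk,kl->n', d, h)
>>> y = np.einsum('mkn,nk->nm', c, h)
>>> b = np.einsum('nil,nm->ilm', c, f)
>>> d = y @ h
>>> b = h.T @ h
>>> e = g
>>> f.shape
(13, 31)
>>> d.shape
(13, 37)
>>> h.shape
(13, 37)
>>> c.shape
(13, 37, 13)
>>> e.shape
(37, 37)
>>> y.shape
(13, 13)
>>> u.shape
(19, 37, 29, 13)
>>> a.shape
()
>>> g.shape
(37, 37)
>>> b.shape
(37, 37)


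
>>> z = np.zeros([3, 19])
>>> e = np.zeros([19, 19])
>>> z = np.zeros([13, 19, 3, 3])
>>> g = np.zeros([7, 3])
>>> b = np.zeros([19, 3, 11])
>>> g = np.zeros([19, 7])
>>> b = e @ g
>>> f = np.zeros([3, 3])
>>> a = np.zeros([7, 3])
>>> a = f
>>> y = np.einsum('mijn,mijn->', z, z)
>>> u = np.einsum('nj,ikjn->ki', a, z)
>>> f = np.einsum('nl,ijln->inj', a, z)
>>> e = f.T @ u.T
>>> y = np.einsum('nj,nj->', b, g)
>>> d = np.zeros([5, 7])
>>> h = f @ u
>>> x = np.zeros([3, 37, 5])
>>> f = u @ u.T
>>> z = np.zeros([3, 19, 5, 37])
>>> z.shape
(3, 19, 5, 37)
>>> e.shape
(19, 3, 19)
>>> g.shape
(19, 7)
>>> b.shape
(19, 7)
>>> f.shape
(19, 19)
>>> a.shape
(3, 3)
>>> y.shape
()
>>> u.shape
(19, 13)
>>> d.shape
(5, 7)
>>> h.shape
(13, 3, 13)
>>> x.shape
(3, 37, 5)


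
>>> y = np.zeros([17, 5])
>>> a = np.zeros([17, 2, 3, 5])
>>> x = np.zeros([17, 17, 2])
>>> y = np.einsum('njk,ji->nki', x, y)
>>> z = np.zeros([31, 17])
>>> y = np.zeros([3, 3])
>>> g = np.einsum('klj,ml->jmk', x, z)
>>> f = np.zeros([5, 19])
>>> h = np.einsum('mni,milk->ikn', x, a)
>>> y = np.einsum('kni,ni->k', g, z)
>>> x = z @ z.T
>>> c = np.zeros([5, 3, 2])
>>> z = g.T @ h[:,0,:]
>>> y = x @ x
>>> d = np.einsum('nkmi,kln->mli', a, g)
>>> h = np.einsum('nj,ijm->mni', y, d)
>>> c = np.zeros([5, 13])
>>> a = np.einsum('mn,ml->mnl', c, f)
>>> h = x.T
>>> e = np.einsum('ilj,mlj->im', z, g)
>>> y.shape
(31, 31)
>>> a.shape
(5, 13, 19)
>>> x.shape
(31, 31)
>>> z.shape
(17, 31, 17)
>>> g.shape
(2, 31, 17)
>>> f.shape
(5, 19)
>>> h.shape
(31, 31)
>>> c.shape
(5, 13)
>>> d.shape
(3, 31, 5)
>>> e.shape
(17, 2)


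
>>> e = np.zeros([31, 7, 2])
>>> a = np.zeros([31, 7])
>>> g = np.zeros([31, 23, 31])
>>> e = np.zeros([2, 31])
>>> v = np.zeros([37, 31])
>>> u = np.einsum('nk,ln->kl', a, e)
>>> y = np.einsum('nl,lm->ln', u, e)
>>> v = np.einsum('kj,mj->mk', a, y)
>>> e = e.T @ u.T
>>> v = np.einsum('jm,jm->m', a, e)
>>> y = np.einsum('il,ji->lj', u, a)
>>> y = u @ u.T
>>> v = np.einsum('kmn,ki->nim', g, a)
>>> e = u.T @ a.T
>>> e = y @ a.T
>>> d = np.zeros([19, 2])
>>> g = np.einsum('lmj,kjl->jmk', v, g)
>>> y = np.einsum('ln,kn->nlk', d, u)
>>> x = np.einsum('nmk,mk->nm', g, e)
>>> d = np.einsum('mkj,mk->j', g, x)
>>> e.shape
(7, 31)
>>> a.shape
(31, 7)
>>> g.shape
(23, 7, 31)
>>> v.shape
(31, 7, 23)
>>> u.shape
(7, 2)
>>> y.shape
(2, 19, 7)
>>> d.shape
(31,)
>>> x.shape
(23, 7)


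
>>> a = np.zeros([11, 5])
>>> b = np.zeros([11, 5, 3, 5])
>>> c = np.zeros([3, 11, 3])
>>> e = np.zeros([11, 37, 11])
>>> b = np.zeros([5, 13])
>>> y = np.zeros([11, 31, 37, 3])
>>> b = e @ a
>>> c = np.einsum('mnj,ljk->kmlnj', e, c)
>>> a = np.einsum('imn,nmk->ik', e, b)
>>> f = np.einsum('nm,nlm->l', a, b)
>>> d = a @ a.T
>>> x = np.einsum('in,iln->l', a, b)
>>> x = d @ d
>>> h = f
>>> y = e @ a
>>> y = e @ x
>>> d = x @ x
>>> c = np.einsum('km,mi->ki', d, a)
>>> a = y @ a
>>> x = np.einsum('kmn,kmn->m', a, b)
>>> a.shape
(11, 37, 5)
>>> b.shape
(11, 37, 5)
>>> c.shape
(11, 5)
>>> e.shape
(11, 37, 11)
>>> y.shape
(11, 37, 11)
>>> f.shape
(37,)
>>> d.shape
(11, 11)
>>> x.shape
(37,)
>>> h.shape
(37,)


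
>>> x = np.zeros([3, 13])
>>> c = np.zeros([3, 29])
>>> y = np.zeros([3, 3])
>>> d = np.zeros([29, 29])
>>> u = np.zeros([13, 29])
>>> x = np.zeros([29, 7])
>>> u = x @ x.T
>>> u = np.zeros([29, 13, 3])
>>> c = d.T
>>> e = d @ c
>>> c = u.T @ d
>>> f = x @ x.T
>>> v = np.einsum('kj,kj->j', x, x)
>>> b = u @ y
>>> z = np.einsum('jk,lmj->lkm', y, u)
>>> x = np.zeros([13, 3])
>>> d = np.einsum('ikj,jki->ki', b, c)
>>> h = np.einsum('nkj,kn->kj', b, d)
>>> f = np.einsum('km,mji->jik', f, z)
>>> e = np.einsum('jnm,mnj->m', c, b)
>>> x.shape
(13, 3)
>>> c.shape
(3, 13, 29)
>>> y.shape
(3, 3)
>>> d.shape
(13, 29)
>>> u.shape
(29, 13, 3)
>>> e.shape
(29,)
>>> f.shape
(3, 13, 29)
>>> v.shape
(7,)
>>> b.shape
(29, 13, 3)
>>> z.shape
(29, 3, 13)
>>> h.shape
(13, 3)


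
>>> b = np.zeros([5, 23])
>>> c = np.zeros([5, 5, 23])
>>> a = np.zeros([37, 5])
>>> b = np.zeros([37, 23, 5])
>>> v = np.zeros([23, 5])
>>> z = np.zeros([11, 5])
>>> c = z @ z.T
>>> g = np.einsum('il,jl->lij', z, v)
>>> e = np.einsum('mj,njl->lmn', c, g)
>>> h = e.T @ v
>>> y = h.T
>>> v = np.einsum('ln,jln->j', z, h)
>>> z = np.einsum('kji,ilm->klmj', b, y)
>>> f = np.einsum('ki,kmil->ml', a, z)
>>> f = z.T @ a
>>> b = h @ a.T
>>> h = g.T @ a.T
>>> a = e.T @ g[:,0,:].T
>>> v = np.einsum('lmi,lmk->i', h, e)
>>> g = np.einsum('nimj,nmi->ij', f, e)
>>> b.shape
(5, 11, 37)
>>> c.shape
(11, 11)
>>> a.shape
(5, 11, 5)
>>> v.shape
(37,)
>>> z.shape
(37, 11, 5, 23)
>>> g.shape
(5, 5)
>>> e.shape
(23, 11, 5)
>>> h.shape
(23, 11, 37)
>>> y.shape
(5, 11, 5)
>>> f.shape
(23, 5, 11, 5)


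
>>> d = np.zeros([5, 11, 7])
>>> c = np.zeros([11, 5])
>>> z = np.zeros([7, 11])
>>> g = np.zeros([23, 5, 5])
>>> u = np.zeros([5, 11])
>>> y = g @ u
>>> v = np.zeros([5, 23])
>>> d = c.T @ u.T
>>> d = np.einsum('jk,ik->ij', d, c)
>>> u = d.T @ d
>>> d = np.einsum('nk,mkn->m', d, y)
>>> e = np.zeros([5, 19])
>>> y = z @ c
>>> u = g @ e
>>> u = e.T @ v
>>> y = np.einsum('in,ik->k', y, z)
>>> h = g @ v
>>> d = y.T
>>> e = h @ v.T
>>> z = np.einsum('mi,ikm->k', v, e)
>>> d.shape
(11,)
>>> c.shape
(11, 5)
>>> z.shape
(5,)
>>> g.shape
(23, 5, 5)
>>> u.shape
(19, 23)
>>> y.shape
(11,)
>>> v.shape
(5, 23)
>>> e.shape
(23, 5, 5)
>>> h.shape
(23, 5, 23)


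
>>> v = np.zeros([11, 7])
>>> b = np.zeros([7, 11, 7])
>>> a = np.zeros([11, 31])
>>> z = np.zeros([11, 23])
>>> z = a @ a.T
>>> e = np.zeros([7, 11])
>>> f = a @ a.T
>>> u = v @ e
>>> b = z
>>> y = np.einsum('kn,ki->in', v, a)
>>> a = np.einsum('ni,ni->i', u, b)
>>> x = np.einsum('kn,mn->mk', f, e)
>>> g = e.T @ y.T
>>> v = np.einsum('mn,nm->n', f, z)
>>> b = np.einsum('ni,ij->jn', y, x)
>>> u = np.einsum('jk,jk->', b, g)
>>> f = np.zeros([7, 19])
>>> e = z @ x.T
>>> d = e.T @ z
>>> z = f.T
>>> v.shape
(11,)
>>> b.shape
(11, 31)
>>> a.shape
(11,)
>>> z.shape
(19, 7)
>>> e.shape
(11, 7)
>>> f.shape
(7, 19)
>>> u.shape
()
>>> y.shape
(31, 7)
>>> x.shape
(7, 11)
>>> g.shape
(11, 31)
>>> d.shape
(7, 11)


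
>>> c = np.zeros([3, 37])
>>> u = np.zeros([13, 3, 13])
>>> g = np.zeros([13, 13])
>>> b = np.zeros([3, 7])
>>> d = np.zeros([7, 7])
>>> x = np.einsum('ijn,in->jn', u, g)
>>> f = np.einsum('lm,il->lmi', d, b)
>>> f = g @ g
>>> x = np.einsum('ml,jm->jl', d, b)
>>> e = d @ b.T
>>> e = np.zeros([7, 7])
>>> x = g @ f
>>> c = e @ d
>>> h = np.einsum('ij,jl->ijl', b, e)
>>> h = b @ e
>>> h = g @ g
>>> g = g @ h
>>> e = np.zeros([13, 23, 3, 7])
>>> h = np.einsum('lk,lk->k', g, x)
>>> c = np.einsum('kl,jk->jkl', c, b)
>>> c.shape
(3, 7, 7)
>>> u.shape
(13, 3, 13)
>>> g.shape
(13, 13)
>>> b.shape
(3, 7)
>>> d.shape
(7, 7)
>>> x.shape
(13, 13)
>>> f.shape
(13, 13)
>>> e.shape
(13, 23, 3, 7)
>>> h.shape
(13,)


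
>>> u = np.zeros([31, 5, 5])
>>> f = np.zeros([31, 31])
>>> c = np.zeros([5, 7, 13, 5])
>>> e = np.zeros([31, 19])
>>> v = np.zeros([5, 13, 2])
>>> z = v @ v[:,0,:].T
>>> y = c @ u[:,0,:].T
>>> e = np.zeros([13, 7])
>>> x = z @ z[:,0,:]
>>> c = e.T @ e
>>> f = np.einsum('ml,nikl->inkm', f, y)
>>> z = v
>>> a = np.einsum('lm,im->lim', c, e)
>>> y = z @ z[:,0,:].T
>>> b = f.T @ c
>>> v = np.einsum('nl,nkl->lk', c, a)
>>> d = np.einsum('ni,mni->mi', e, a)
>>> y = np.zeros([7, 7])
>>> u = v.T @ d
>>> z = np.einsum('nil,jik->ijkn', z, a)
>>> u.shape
(13, 7)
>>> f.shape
(7, 5, 13, 31)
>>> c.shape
(7, 7)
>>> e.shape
(13, 7)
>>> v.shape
(7, 13)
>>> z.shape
(13, 7, 7, 5)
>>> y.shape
(7, 7)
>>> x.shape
(5, 13, 5)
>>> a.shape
(7, 13, 7)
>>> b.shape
(31, 13, 5, 7)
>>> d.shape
(7, 7)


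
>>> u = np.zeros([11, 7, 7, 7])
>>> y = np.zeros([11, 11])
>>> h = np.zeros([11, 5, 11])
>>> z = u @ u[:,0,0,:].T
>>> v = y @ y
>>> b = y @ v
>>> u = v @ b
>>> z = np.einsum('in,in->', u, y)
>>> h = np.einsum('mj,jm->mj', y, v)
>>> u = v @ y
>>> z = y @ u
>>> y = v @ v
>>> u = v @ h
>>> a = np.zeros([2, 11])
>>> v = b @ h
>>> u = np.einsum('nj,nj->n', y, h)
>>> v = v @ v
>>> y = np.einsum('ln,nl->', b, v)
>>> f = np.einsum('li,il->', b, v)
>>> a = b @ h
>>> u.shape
(11,)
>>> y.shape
()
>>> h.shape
(11, 11)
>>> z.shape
(11, 11)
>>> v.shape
(11, 11)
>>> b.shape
(11, 11)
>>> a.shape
(11, 11)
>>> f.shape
()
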